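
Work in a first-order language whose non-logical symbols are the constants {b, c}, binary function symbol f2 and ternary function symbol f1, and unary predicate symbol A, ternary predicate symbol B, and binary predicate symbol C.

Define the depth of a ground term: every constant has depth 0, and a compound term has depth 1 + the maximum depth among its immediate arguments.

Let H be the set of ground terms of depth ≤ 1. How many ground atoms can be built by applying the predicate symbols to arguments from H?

2954

First count ground terms of depth ≤ 1.
If N_k denotes the number of depth-≤k ground terms, the 2 constants give N_0 = 2, and each function symbol of arity r contributes N_{k-1}^r new terms at level k: N_k = 2 + N_{k-1}^2 + N_{k-1}^3.
N_0 = 2
N_1 = 2 + 2^2 + 2^3 = 14
So |H| = 14.
Each predicate of arity r yields |H|^r ground atoms (one per choice of an r-tuple from H):
  A: 14;  B: 14^3 = 2744;  C: 14^2 = 196
Total ground atoms: 14 + 2744 + 196 = 2954.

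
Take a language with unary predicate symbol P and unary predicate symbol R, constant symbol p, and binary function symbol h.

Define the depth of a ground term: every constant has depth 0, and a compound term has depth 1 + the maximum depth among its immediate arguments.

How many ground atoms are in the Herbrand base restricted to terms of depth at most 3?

First count ground terms of depth ≤ 3.
Let N_k = |{terms of depth ≤ k}|. Then N_0 = 1 and N_k = 1 + N_{k-1}^2 for k ≥ 1 (one summand per function symbol, arity giving the exponent).
N_0 = 1
N_1 = 1 + 1^2 = 2
N_2 = 1 + 2^2 = 5
N_3 = 1 + 5^2 = 26
So |H| = 26.
For each predicate symbol, the number of ground atoms is |H| raised to its arity; summing:
  P: 26;  R: 26
Total ground atoms: 26 + 26 = 52.

52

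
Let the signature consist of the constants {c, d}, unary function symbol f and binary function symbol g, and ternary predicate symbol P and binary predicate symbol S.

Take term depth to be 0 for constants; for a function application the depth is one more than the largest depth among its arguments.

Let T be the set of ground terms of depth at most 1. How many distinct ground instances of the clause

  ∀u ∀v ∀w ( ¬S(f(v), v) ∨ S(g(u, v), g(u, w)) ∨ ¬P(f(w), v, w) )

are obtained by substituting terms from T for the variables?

512

Ground terms of depth ≤ 1:
  Let N_k = |{terms of depth ≤ k}|. Then N_0 = 2 and N_k = 2 + N_{k-1} + N_{k-1}^2 for k ≥ 1 (one summand per function symbol, arity giving the exponent).
  N_0 = 2
  N_1 = 2 + 2 + 2^2 = 8
  Explicitly: c, d, f(c), f(d), g(c, c), g(c, d), g(d, c), g(d, d).
So there are 8 ground terms available for substitution.
The clause has 3 distinct variables (u, v, w), each appearing in the body. In the free term algebra distinct substitutions yield syntactically distinct ground instances.
Number of ground instances = 8^3 = 512.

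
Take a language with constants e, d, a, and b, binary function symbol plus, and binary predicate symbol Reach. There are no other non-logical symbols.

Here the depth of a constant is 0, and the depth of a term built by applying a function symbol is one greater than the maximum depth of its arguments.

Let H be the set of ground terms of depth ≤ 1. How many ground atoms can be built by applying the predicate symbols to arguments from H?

First count ground terms of depth ≤ 1.
Let N_k = |{terms of depth ≤ k}|. Then N_0 = 4 and N_k = 4 + N_{k-1}^2 for k ≥ 1 (one summand per function symbol, arity giving the exponent).
N_0 = 4
N_1 = 4 + 4^2 = 20
So |H| = 20.
For each predicate symbol, the number of ground atoms is |H| raised to its arity; summing:
  Reach: 20^2 = 400
Total ground atoms: 400.

400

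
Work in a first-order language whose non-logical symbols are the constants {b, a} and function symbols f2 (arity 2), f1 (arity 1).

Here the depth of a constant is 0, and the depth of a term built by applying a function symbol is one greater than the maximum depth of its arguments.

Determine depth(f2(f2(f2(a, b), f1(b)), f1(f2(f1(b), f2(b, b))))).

depth(f2(a, b)) = 1 + max(0, 0) = 1
depth(f1(b)) = 1 + depth(b) = 1 + 0 = 1
depth(f2(f2(a, b), f1(b))) = 1 + max(1, 1) = 2
depth(f2(b, b)) = 1 + max(0, 0) = 1
depth(f2(f1(b), f2(b, b))) = 1 + max(1, 1) = 2
depth(f1(f2(f1(b), f2(b, b)))) = 1 + depth(f2(f1(b), f2(b, b))) = 1 + 2 = 3
depth(f2(f2(f2(a, b), f1(b)), f1(f2(f1(b), f2(b, b))))) = 1 + max(2, 3) = 4

4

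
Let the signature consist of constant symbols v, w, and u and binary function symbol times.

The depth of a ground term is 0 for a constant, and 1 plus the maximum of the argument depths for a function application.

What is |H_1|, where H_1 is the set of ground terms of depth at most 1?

12

Let N_k count ground terms of depth at most k. Each non-constant term of depth ≤ k is some function symbol applied to depth-≤(k−1) arguments, giving N_k = 3 + N_{k-1}^2.
N_0 = 3
N_1 = 3 + 3^2 = 12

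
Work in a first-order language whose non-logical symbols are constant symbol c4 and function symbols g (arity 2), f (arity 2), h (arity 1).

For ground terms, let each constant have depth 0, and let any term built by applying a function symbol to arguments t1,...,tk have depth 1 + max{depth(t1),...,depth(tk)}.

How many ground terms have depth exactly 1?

Count level by level. With function symbols g/2, f/2, h/1, the terms of depth ≤ k are the 1 constant together with each function applied to depth-≤(k−1) tuples, so N_k = 1 + N_{k-1}^2 + N_{k-1}^2 + N_{k-1}.
N_0 = 1
N_1 = 1 + 1^2 + 1^2 + 1 = 4
Terms of depth exactly 1: N_1 − N_0 = 4 − 1 = 3.

3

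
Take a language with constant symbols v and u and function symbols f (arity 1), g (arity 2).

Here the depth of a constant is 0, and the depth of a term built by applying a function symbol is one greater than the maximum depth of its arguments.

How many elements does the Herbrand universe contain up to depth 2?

Let N_k = |{terms of depth ≤ k}|. Then N_0 = 2 and N_k = 2 + N_{k-1} + N_{k-1}^2 for k ≥ 1 (one summand per function symbol, arity giving the exponent).
N_0 = 2
N_1 = 2 + 2 + 2^2 = 8
N_2 = 2 + 8 + 8^2 = 74

74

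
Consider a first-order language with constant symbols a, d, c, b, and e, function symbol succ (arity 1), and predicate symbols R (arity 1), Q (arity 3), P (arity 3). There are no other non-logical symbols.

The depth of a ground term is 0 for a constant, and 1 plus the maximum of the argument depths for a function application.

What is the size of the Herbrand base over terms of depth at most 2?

First count ground terms of depth ≤ 2.
If N_k denotes the number of depth-≤k ground terms, the 5 constants give N_0 = 5, and each function symbol of arity r contributes N_{k-1}^r new terms at level k: N_k = 5 + N_{k-1}.
N_0 = 5
N_1 = 5 + 5 = 10
N_2 = 5 + 10 = 15
So |H| = 15.
A ground atom is a predicate applied to a tuple of terms from H, so the count is the sum over predicates of |H|^arity:
  R: 15;  Q: 15^3 = 3375;  P: 15^3 = 3375
Total ground atoms: 15 + 3375 + 3375 = 6765.

6765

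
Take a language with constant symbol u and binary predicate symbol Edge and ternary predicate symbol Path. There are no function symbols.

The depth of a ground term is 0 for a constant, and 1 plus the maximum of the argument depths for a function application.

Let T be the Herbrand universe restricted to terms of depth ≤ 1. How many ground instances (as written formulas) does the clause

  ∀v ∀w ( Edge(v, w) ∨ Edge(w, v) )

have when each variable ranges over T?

1

Ground terms of depth ≤ 1:
  With no function symbols every ground term is a constant, so there is exactly 1 ground term at every depth bound.
  N_0 = 1
  N_1 = 1
  Explicitly: u.
So there is exactly 1 ground term available for substitution.
The clause has 2 distinct variables (v, w), each appearing in the body. In the free term algebra distinct substitutions yield syntactically distinct ground instances.
Number of ground instances = 1^2 = 1.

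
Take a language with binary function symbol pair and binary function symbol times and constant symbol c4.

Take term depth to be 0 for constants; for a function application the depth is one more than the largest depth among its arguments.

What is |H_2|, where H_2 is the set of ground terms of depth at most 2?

19

Write N_k for the number of ground terms of depth ≤ k. A term of depth ≤ k is either a constant or a function symbol applied to arguments of depth ≤ k−1, so N_k = 1 + N_{k-1}^2 + N_{k-1}^2.
N_0 = 1
N_1 = 1 + 1^2 + 1^2 = 3
N_2 = 1 + 3^2 + 3^2 = 19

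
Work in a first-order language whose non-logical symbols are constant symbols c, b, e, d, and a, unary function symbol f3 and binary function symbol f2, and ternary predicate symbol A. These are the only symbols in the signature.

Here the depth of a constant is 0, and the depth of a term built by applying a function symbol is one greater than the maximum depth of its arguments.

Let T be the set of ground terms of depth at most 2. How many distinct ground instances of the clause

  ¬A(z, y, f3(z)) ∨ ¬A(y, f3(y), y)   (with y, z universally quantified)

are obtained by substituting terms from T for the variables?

1600225

Ground terms of depth ≤ 2:
  Let N_k count ground terms of depth at most k. Each non-constant term of depth ≤ k is some function symbol applied to depth-≤(k−1) arguments, giving N_k = 5 + N_{k-1} + N_{k-1}^2.
  N_0 = 5
  N_1 = 5 + 5 + 5^2 = 35
  N_2 = 5 + 35 + 35^2 = 1265
So there are 1265 ground terms available for substitution.
The body mentions every one of the 2 quantified variables; since ground terms form a free algebra, no two substitutions collapse to the same formula.
Number of ground instances = 1265^2 = 1600225.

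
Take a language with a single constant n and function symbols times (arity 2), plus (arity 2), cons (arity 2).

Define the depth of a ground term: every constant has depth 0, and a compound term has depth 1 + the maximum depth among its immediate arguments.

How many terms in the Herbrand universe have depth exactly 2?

45

Count level by level. With function symbols times/2, plus/2, cons/2, the terms of depth ≤ k are the 1 constant together with each function applied to depth-≤(k−1) tuples, so N_k = 1 + N_{k-1}^2 + N_{k-1}^2 + N_{k-1}^2.
N_0 = 1
N_1 = 1 + 1^2 + 1^2 + 1^2 = 4
N_2 = 1 + 4^2 + 4^2 + 4^2 = 49
Terms of depth exactly 2: N_2 − N_1 = 49 − 4 = 45.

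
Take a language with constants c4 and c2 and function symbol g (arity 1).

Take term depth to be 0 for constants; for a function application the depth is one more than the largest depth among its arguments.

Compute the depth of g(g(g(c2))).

3

depth(g(c2)) = 1 + depth(c2) = 1 + 0 = 1
depth(g(g(c2))) = 1 + depth(g(c2)) = 1 + 1 = 2
depth(g(g(g(c2)))) = 1 + depth(g(g(c2))) = 1 + 2 = 3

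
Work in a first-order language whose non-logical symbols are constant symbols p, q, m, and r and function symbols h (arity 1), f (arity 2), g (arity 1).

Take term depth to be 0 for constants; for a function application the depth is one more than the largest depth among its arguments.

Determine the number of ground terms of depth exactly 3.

713184

Let N_k count ground terms of depth at most k. Each non-constant term of depth ≤ k is some function symbol applied to depth-≤(k−1) arguments, giving N_k = 4 + N_{k-1} + N_{k-1}^2 + N_{k-1}.
N_0 = 4
N_1 = 4 + 4 + 4^2 + 4 = 28
N_2 = 4 + 28 + 28^2 + 28 = 844
N_3 = 4 + 844 + 844^2 + 844 = 714028
Terms of depth exactly 3: N_3 − N_2 = 714028 − 844 = 713184.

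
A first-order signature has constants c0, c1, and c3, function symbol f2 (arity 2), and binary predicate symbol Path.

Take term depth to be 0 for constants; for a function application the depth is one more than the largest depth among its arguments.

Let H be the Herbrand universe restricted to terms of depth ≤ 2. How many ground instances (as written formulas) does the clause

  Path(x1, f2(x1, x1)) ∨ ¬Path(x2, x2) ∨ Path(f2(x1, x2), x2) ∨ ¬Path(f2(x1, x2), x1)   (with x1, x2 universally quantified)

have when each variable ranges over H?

Ground terms of depth ≤ 2:
  If N_k denotes the number of depth-≤k ground terms, the 3 constants give N_0 = 3, and each function symbol of arity r contributes N_{k-1}^r new terms at level k: N_k = 3 + N_{k-1}^2.
  N_0 = 3
  N_1 = 3 + 3^2 = 12
  N_2 = 3 + 12^2 = 147
So there are 147 ground terms available for substitution.
There are 2 variables to instantiate (x1, x2), each occurring in at least one literal, so different choices give different ground instances.
Number of ground instances = 147^2 = 21609.

21609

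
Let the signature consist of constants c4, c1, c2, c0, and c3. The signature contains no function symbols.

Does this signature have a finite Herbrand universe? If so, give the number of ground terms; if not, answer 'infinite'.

5

There are no function symbols, so every ground term is one of the 5 constants.
The Herbrand universe is {c4, c1, c2, c0, c3}, which is finite with 5 elements.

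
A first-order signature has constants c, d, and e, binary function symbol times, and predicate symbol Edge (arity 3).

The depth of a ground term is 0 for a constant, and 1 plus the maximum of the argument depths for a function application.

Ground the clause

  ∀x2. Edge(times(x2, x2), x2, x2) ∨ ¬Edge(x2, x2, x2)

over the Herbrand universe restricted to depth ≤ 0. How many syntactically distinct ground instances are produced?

Ground terms of depth ≤ 0:
  If N_k denotes the number of depth-≤k ground terms, the 3 constants give N_0 = 3, and each function symbol of arity r contributes N_{k-1}^r new terms at level k: N_k = 3 + N_{k-1}^2.
  N_0 = 3
  Explicitly: c, d, e.
So there are 3 ground terms available for substitution.
The body mentions the single quantified variable x2; since ground terms form a free algebra, no two substitutions collapse to the same formula.
Number of ground instances = 3.

3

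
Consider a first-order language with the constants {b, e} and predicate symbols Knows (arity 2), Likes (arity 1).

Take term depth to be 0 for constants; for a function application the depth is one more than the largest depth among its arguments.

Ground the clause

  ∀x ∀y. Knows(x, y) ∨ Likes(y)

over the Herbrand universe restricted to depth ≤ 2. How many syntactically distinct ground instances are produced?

Ground terms of depth ≤ 2:
  With no function symbols every ground term is a constant, so there are exactly 2 ground terms at every depth bound.
  N_0 = 2
  N_1 = 2
  N_2 = 2
So there are 2 ground terms available for substitution.
Each of x, y ranges independently over the available ground terms, and distinct assignments produce distinct instances.
Number of ground instances = 2^2 = 4.

4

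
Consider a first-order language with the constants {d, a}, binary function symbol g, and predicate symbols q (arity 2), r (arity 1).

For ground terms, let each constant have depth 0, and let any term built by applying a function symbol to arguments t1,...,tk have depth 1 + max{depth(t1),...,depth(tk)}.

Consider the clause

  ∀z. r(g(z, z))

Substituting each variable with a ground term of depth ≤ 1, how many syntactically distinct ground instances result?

Ground terms of depth ≤ 1:
  Let N_k = |{terms of depth ≤ k}|. Then N_0 = 2 and N_k = 2 + N_{k-1}^2 for k ≥ 1 (one summand per function symbol, arity giving the exponent).
  N_0 = 2
  N_1 = 2 + 2^2 = 6
  Explicitly: d, a, g(d, d), g(d, a), g(a, d), g(a, a).
So there are 6 ground terms available for substitution.
There is 1 variable to instantiate (z),  occurring in at least one literal, so different choices give different ground instances.
Number of ground instances = 6.

6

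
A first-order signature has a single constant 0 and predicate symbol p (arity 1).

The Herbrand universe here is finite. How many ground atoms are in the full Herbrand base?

1

With no function symbols, the Herbrand universe is just the 1 constant.
Ground atoms per predicate: p: 1.
Herbrand base size = 1 = 1.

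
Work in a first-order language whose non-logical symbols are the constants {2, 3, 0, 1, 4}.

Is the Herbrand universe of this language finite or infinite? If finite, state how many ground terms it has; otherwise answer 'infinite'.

5

There are no function symbols, so every ground term is one of the 5 constants.
The Herbrand universe is {2, 3, 0, 1, 4}, which is finite with 5 elements.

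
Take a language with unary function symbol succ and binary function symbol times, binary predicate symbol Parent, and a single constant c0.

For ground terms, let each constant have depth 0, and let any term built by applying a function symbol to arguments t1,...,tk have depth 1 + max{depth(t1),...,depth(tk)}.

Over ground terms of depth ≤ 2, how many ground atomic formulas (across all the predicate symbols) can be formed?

First count ground terms of depth ≤ 2.
Count level by level. With function symbols succ/1, times/2, the terms of depth ≤ k are the 1 constant together with each function applied to depth-≤(k−1) tuples, so N_k = 1 + N_{k-1} + N_{k-1}^2.
N_0 = 1
N_1 = 1 + 1 + 1^2 = 3
N_2 = 1 + 3 + 3^2 = 13
So |H| = 13.
A ground atom is a predicate applied to a tuple of terms from H, so the count is the sum over predicates of |H|^arity:
  Parent: 13^2 = 169
Total ground atoms: 169.

169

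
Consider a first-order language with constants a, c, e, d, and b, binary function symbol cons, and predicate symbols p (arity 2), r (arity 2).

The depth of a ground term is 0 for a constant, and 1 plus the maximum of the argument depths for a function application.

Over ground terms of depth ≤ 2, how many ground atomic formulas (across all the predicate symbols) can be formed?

First count ground terms of depth ≤ 2.
Let N_k count ground terms of depth at most k. Each non-constant term of depth ≤ k is some function symbol applied to depth-≤(k−1) arguments, giving N_k = 5 + N_{k-1}^2.
N_0 = 5
N_1 = 5 + 5^2 = 30
N_2 = 5 + 30^2 = 905
So |H| = 905.
Ground atoms are formed by filling each argument slot of a predicate with a term from H, so an r-ary predicate gives |H|^r atoms:
  p: 905^2 = 819025;  r: 905^2 = 819025
Total ground atoms: 819025 + 819025 = 1638050.

1638050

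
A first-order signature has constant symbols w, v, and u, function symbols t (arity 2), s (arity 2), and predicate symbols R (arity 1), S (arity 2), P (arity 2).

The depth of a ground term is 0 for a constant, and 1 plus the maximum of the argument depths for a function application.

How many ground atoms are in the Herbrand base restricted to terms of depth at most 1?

903

First count ground terms of depth ≤ 1.
Write N_k for the number of ground terms of depth ≤ k. A term of depth ≤ k is either a constant or a function symbol applied to arguments of depth ≤ k−1, so N_k = 3 + N_{k-1}^2 + N_{k-1}^2.
N_0 = 3
N_1 = 3 + 3^2 + 3^2 = 21
So |H| = 21.
Each predicate of arity r yields |H|^r ground atoms (one per choice of an r-tuple from H):
  R: 21;  S: 21^2 = 441;  P: 21^2 = 441
Total ground atoms: 21 + 441 + 441 = 903.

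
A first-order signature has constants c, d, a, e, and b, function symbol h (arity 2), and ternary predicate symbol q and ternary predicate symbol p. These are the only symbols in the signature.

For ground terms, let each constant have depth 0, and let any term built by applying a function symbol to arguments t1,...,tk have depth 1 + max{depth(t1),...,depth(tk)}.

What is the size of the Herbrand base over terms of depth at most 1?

54000

First count ground terms of depth ≤ 1.
Write N_k for the number of ground terms of depth ≤ k. A term of depth ≤ k is either a constant or a function symbol applied to arguments of depth ≤ k−1, so N_k = 5 + N_{k-1}^2.
N_0 = 5
N_1 = 5 + 5^2 = 30
So |H| = 30.
A ground atom is a predicate applied to a tuple of terms from H, so the count is the sum over predicates of |H|^arity:
  q: 30^3 = 27000;  p: 30^3 = 27000
Total ground atoms: 27000 + 27000 = 54000.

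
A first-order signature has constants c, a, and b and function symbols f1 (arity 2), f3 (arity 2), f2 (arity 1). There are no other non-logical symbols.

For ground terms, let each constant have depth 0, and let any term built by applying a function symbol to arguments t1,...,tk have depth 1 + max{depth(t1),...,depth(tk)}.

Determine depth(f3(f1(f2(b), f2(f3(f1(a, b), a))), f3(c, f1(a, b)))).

depth(f2(b)) = 1 + depth(b) = 1 + 0 = 1
depth(f1(a, b)) = 1 + max(0, 0) = 1
depth(f3(f1(a, b), a)) = 1 + max(1, 0) = 2
depth(f2(f3(f1(a, b), a))) = 1 + depth(f3(f1(a, b), a)) = 1 + 2 = 3
depth(f1(f2(b), f2(f3(f1(a, b), a)))) = 1 + max(1, 3) = 4
depth(f3(c, f1(a, b))) = 1 + max(0, 1) = 2
depth(f3(f1(f2(b), f2(f3(f1(a, b), a))), f3(c, f1(a, b)))) = 1 + max(4, 2) = 5

5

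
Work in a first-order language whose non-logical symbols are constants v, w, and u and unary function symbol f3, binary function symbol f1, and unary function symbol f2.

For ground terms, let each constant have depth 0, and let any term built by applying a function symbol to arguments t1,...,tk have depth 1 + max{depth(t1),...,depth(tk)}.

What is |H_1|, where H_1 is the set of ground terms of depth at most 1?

18

Let N_k count ground terms of depth at most k. Each non-constant term of depth ≤ k is some function symbol applied to depth-≤(k−1) arguments, giving N_k = 3 + N_{k-1} + N_{k-1}^2 + N_{k-1}.
N_0 = 3
N_1 = 3 + 3 + 3^2 + 3 = 18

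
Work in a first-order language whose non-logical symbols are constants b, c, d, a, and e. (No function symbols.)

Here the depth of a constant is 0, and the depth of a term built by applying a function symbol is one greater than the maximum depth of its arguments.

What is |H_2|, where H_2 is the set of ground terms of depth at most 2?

5

With no function symbols every ground term is a constant, so there are exactly 5 ground terms at every depth bound.
N_0 = 5
N_1 = 5
N_2 = 5
Explicitly: b, c, d, a, e.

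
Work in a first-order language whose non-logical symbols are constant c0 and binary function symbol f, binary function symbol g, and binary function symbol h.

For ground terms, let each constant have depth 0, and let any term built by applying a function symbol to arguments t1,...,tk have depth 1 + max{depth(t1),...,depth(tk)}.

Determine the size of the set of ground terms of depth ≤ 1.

Let N_k count ground terms of depth at most k. Each non-constant term of depth ≤ k is some function symbol applied to depth-≤(k−1) arguments, giving N_k = 1 + N_{k-1}^2 + N_{k-1}^2 + N_{k-1}^2.
N_0 = 1
N_1 = 1 + 1^2 + 1^2 + 1^2 = 4

4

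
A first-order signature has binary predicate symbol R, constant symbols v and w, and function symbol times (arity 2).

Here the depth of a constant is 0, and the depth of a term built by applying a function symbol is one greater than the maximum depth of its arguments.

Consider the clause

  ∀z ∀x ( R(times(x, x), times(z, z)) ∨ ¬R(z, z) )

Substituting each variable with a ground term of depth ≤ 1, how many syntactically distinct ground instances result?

36

Ground terms of depth ≤ 1:
  Count level by level. With function symbols times/2, the terms of depth ≤ k are the 2 constants together with each function applied to depth-≤(k−1) tuples, so N_k = 2 + N_{k-1}^2.
  N_0 = 2
  N_1 = 2 + 2^2 = 6
So there are 6 ground terms available for substitution.
The body mentions every one of the 2 quantified variables; since ground terms form a free algebra, no two substitutions collapse to the same formula.
Number of ground instances = 6^2 = 36.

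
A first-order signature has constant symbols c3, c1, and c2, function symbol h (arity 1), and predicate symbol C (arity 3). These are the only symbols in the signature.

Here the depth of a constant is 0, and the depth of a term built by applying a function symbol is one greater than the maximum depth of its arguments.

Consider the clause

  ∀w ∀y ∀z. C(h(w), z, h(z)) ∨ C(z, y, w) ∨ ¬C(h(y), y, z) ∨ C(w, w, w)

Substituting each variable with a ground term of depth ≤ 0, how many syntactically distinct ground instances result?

Ground terms of depth ≤ 0:
  Write N_k for the number of ground terms of depth ≤ k. A term of depth ≤ k is either a constant or a function symbol applied to arguments of depth ≤ k−1, so N_k = 3 + N_{k-1}.
  N_0 = 3
  Explicitly: c3, c1, c2.
So there are 3 ground terms available for substitution.
The clause has 3 distinct variables (w, y, z), each appearing in the body. In the free term algebra distinct substitutions yield syntactically distinct ground instances.
Number of ground instances = 3^3 = 27.

27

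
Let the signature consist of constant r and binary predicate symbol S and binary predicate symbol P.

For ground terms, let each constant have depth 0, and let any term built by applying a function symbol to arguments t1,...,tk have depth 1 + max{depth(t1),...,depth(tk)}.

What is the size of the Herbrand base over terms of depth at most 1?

First count ground terms of depth ≤ 1.
With no function symbols every ground term is a constant, so there is exactly 1 ground term at every depth bound.
N_0 = 1
N_1 = 1
Explicitly: r.
So |H| = 1.
A ground atom is a predicate applied to a tuple of terms from H, so the count is the sum over predicates of |H|^arity:
  S: 1^2 = 1;  P: 1^2 = 1
Total ground atoms: 1 + 1 = 2.

2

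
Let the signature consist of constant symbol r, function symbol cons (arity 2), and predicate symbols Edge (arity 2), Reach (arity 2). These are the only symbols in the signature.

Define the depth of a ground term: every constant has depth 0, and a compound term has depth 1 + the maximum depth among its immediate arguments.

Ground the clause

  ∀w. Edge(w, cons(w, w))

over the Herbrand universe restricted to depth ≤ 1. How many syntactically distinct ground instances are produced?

2

Ground terms of depth ≤ 1:
  Write N_k for the number of ground terms of depth ≤ k. A term of depth ≤ k is either a constant or a function symbol applied to arguments of depth ≤ k−1, so N_k = 1 + N_{k-1}^2.
  N_0 = 1
  N_1 = 1 + 1^2 = 2
  Explicitly: r, cons(r, r).
So there are 2 ground terms available for substitution.
The clause has 1 distinct variable (w), which appears in the body. In the free term algebra distinct substitutions yield syntactically distinct ground instances.
Number of ground instances = 2.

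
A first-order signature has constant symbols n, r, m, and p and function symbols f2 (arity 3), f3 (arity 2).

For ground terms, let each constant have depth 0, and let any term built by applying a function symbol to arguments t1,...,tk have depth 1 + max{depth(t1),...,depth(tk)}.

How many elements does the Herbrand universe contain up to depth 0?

4

Write N_k for the number of ground terms of depth ≤ k. A term of depth ≤ k is either a constant or a function symbol applied to arguments of depth ≤ k−1, so N_k = 4 + N_{k-1}^3 + N_{k-1}^2.
N_0 = 4
Explicitly: n, r, m, p.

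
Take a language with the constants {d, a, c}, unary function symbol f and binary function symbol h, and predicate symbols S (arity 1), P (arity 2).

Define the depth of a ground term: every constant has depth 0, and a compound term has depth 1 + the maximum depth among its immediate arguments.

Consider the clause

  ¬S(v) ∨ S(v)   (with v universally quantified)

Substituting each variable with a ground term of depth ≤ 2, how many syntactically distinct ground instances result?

243

Ground terms of depth ≤ 2:
  Write N_k for the number of ground terms of depth ≤ k. A term of depth ≤ k is either a constant or a function symbol applied to arguments of depth ≤ k−1, so N_k = 3 + N_{k-1} + N_{k-1}^2.
  N_0 = 3
  N_1 = 3 + 3 + 3^2 = 15
  N_2 = 3 + 15 + 15^2 = 243
So there are 243 ground terms available for substitution.
The body mentions the single quantified variable v; since ground terms form a free algebra, no two substitutions collapse to the same formula.
Number of ground instances = 243.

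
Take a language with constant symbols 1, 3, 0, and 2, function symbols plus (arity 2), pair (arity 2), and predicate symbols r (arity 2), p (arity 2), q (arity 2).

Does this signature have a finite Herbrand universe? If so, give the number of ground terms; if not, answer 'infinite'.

The signature has at least one function symbol (plus, arity 2) and at least one constant (1).
Iterating plus gives infinitely many distinct ground terms: 1, plus(1, 1), plus(plus(1, 1), plus(1, 1)), ...
So the Herbrand universe is infinite.

infinite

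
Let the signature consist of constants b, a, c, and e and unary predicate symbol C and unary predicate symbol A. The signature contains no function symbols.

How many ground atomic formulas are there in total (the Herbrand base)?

8

With no function symbols, the Herbrand universe is just the 4 constants.
Ground atoms per predicate: C: 4, A: 4.
Herbrand base size = 4 + 4 = 8.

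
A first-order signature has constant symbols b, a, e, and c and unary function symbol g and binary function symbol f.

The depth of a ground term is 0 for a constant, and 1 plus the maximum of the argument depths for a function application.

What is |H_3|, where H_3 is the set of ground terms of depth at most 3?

365424

Let N_k = |{terms of depth ≤ k}|. Then N_0 = 4 and N_k = 4 + N_{k-1} + N_{k-1}^2 for k ≥ 1 (one summand per function symbol, arity giving the exponent).
N_0 = 4
N_1 = 4 + 4 + 4^2 = 24
N_2 = 4 + 24 + 24^2 = 604
N_3 = 4 + 604 + 604^2 = 365424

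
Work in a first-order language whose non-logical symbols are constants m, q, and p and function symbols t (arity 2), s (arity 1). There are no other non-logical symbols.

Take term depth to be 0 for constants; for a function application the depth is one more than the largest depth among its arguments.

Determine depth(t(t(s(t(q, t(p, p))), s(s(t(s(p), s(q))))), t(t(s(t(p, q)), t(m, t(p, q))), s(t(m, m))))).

depth(t(p, p)) = 1 + max(0, 0) = 1
depth(t(q, t(p, p))) = 1 + max(0, 1) = 2
depth(s(t(q, t(p, p)))) = 1 + depth(t(q, t(p, p))) = 1 + 2 = 3
depth(s(p)) = 1 + depth(p) = 1 + 0 = 1
depth(s(q)) = 1 + depth(q) = 1 + 0 = 1
depth(t(s(p), s(q))) = 1 + max(1, 1) = 2
depth(s(t(s(p), s(q)))) = 1 + depth(t(s(p), s(q))) = 1 + 2 = 3
depth(s(s(t(s(p), s(q))))) = 1 + depth(s(t(s(p), s(q)))) = 1 + 3 = 4
depth(t(s(t(q, t(p, p))), s(s(t(s(p), s(q)))))) = 1 + max(3, 4) = 5
depth(t(p, q)) = 1 + max(0, 0) = 1
depth(s(t(p, q))) = 1 + depth(t(p, q)) = 1 + 1 = 2
depth(t(m, t(p, q))) = 1 + max(0, 1) = 2
depth(t(s(t(p, q)), t(m, t(p, q)))) = 1 + max(2, 2) = 3
depth(t(m, m)) = 1 + max(0, 0) = 1
depth(s(t(m, m))) = 1 + depth(t(m, m)) = 1 + 1 = 2
depth(t(t(s(t(p, q)), t(m, t(p, q))), s(t(m, m)))) = 1 + max(3, 2) = 4
depth(t(t(s(t(q, t(p, p))), s(s(t(s(p), s(q))))), t(t(s(t(p, q)), t(m, t(p, q))), s(t(m, m))))) = 1 + max(5, 4) = 6

6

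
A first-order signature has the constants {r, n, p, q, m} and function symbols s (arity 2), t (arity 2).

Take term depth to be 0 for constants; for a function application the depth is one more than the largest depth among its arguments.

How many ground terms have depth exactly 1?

Let N_k count ground terms of depth at most k. Each non-constant term of depth ≤ k is some function symbol applied to depth-≤(k−1) arguments, giving N_k = 5 + N_{k-1}^2 + N_{k-1}^2.
N_0 = 5
N_1 = 5 + 5^2 + 5^2 = 55
Terms of depth exactly 1: N_1 − N_0 = 55 − 5 = 50.

50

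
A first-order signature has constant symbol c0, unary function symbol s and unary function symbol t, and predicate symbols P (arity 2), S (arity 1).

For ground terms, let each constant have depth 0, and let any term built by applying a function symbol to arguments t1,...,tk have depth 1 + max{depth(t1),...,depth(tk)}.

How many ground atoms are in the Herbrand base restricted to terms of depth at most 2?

56

First count ground terms of depth ≤ 2.
Let N_k count ground terms of depth at most k. Each non-constant term of depth ≤ k is some function symbol applied to depth-≤(k−1) arguments, giving N_k = 1 + N_{k-1} + N_{k-1}.
N_0 = 1
N_1 = 1 + 1 + 1 = 3
N_2 = 1 + 3 + 3 = 7
Explicitly: c0, s(c0), s(s(c0)), s(t(c0)), t(c0), t(s(c0)), t(t(c0)).
So |H| = 7.
Each predicate of arity r yields |H|^r ground atoms (one per choice of an r-tuple from H):
  P: 7^2 = 49;  S: 7
Total ground atoms: 49 + 7 = 56.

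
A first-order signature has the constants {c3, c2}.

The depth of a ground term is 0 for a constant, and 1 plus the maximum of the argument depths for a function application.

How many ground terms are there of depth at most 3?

With no function symbols every ground term is a constant, so there are exactly 2 ground terms at every depth bound.
N_0 = 2
N_1 = 2
N_2 = 2
N_3 = 2
Explicitly: c3, c2.

2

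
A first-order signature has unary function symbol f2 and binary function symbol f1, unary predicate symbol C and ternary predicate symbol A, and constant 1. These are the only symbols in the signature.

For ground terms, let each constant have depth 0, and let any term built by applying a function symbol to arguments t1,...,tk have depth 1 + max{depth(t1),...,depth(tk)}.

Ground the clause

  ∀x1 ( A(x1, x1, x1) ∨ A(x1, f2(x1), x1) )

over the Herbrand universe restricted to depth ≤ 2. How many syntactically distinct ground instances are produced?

Ground terms of depth ≤ 2:
  Let N_k = |{terms of depth ≤ k}|. Then N_0 = 1 and N_k = 1 + N_{k-1} + N_{k-1}^2 for k ≥ 1 (one summand per function symbol, arity giving the exponent).
  N_0 = 1
  N_1 = 1 + 1 + 1^2 = 3
  N_2 = 1 + 3 + 3^2 = 13
So there are 13 ground terms available for substitution.
The clause has 1 distinct variable (x1), which appears in the body. In the free term algebra distinct substitutions yield syntactically distinct ground instances.
Number of ground instances = 13.

13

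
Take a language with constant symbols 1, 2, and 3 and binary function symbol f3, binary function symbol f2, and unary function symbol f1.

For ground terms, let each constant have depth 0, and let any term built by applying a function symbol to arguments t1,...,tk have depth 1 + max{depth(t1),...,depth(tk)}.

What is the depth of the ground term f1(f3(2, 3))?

depth(f3(2, 3)) = 1 + max(0, 0) = 1
depth(f1(f3(2, 3))) = 1 + depth(f3(2, 3)) = 1 + 1 = 2

2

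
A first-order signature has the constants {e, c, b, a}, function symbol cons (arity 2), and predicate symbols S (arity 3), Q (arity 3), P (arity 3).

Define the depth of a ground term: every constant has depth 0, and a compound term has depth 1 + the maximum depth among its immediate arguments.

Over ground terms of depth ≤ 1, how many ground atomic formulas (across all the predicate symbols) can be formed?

First count ground terms of depth ≤ 1.
Count level by level. With function symbols cons/2, the terms of depth ≤ k are the 4 constants together with each function applied to depth-≤(k−1) tuples, so N_k = 4 + N_{k-1}^2.
N_0 = 4
N_1 = 4 + 4^2 = 20
So |H| = 20.
A ground atom is a predicate applied to a tuple of terms from H, so the count is the sum over predicates of |H|^arity:
  S: 20^3 = 8000;  Q: 20^3 = 8000;  P: 20^3 = 8000
Total ground atoms: 8000 + 8000 + 8000 = 24000.

24000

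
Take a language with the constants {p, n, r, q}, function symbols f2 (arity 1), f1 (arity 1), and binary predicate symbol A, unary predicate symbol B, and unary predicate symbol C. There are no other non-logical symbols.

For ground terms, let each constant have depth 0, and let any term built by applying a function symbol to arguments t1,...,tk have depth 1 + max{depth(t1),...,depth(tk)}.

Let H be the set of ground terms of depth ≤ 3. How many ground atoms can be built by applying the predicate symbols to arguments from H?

First count ground terms of depth ≤ 3.
If N_k denotes the number of depth-≤k ground terms, the 4 constants give N_0 = 4, and each function symbol of arity r contributes N_{k-1}^r new terms at level k: N_k = 4 + N_{k-1} + N_{k-1}.
N_0 = 4
N_1 = 4 + 4 + 4 = 12
N_2 = 4 + 12 + 12 = 28
N_3 = 4 + 28 + 28 = 60
So |H| = 60.
Each predicate of arity r yields |H|^r ground atoms (one per choice of an r-tuple from H):
  A: 60^2 = 3600;  B: 60;  C: 60
Total ground atoms: 3600 + 60 + 60 = 3720.

3720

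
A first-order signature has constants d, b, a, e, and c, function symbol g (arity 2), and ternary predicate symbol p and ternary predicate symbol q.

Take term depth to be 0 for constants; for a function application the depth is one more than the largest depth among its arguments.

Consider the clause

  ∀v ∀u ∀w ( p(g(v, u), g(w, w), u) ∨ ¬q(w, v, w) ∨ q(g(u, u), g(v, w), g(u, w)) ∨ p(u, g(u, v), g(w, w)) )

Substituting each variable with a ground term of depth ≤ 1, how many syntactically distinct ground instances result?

27000

Ground terms of depth ≤ 1:
  If N_k denotes the number of depth-≤k ground terms, the 5 constants give N_0 = 5, and each function symbol of arity r contributes N_{k-1}^r new terms at level k: N_k = 5 + N_{k-1}^2.
  N_0 = 5
  N_1 = 5 + 5^2 = 30
So there are 30 ground terms available for substitution.
Each of v, u, w ranges independently over the available ground terms, and distinct assignments produce distinct instances.
Number of ground instances = 30^3 = 27000.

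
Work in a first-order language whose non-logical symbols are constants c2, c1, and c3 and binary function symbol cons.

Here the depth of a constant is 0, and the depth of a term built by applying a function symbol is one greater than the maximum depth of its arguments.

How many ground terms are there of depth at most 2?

147

Write N_k for the number of ground terms of depth ≤ k. A term of depth ≤ k is either a constant or a function symbol applied to arguments of depth ≤ k−1, so N_k = 3 + N_{k-1}^2.
N_0 = 3
N_1 = 3 + 3^2 = 12
N_2 = 3 + 12^2 = 147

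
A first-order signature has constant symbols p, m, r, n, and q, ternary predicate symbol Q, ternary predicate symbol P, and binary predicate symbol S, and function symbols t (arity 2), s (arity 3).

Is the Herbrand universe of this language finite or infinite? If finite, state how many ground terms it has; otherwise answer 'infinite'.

The signature has at least one function symbol (t, arity 2) and at least one constant (p).
Iterating t gives infinitely many distinct ground terms: p, t(p, p), t(t(p, p), t(p, p)), ...
So the Herbrand universe is infinite.

infinite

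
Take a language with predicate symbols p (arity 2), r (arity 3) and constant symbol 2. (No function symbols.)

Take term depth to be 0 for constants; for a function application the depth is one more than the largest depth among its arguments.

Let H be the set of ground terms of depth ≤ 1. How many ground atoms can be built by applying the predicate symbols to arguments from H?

First count ground terms of depth ≤ 1.
With no function symbols every ground term is a constant, so there is exactly 1 ground term at every depth bound.
N_0 = 1
N_1 = 1
Explicitly: 2.
So |H| = 1.
Ground atoms are formed by filling each argument slot of a predicate with a term from H, so an r-ary predicate gives |H|^r atoms:
  p: 1^2 = 1;  r: 1^3 = 1
Total ground atoms: 1 + 1 = 2.

2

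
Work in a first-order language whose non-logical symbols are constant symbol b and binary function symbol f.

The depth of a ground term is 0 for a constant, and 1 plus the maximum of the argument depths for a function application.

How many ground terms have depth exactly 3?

If N_k denotes the number of depth-≤k ground terms, the 1 constant gives N_0 = 1, and each function symbol of arity r contributes N_{k-1}^r new terms at level k: N_k = 1 + N_{k-1}^2.
N_0 = 1
N_1 = 1 + 1^2 = 2
N_2 = 1 + 2^2 = 5
N_3 = 1 + 5^2 = 26
Terms of depth exactly 3: N_3 − N_2 = 26 − 5 = 21.

21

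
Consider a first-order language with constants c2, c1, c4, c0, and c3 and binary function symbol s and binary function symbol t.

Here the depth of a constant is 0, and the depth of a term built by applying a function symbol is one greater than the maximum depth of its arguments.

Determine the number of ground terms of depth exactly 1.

Let N_k count ground terms of depth at most k. Each non-constant term of depth ≤ k is some function symbol applied to depth-≤(k−1) arguments, giving N_k = 5 + N_{k-1}^2 + N_{k-1}^2.
N_0 = 5
N_1 = 5 + 5^2 + 5^2 = 55
Terms of depth exactly 1: N_1 − N_0 = 55 − 5 = 50.

50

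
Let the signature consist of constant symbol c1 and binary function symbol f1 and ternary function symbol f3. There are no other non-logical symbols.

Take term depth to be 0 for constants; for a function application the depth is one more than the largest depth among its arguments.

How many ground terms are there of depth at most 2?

37

Write N_k for the number of ground terms of depth ≤ k. A term of depth ≤ k is either a constant or a function symbol applied to arguments of depth ≤ k−1, so N_k = 1 + N_{k-1}^2 + N_{k-1}^3.
N_0 = 1
N_1 = 1 + 1^2 + 1^3 = 3
N_2 = 1 + 3^2 + 3^3 = 37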